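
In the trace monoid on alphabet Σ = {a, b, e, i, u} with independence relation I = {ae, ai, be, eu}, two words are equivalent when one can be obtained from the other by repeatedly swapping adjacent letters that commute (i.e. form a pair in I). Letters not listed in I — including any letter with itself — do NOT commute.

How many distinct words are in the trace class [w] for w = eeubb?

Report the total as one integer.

10

#0=e has no predecessor
#1=e depends on [0:e]
#2=u has no predecessor
#3=b depends on [2:u]
#4=b depends on [3:b]
sources: [0:e, 2:u]
N(rest) = Σ N(rest − s) over sources s of rest; N(one piece) = 1:
  size 1 → [1]=1  [4]=1
  size 2 → [0,1]=1  [1,4]=2  [3,4]=1
  size 3 → [0,1,4]=3  [1,3,4]=3  [2,3,4]=1
  first=0(e) contributes 4
  first=2(u) contributes 6
|[w]| = 10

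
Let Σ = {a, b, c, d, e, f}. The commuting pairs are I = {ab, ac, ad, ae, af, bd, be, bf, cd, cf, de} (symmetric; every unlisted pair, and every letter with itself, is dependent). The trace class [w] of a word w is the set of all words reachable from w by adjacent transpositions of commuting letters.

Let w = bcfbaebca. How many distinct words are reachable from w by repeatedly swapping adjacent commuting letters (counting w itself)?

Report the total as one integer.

432

drop 0:b onto floor
drop 1:c onto {0:b}
drop 2:f onto floor
drop 3:b onto {1:c}
drop 4:a onto floor
drop 5:e onto {1:c, 2:f}
drop 6:b onto {3:b}
drop 7:c onto {5:e, 6:b}
drop 8:a onto {4:a}
ground layer = {0:b, 2:f, 4:a}
drop-orders for the pieces not yet dropped (sum over which currently-grounded one goes next):
  1 to go: {7} 1  {8} 1
  2 to go: {4,8} 1  {5,7} 1  {6,7} 1  {7,8} 2
  3 to go: {2,5,7} 1  {3,6,7} 1  {4,7,8} 3  {5,6,7} 2  {5,7,8} 3  {6,7,8} 3
  4 to go: {2,5,6,7} 3  {2,5,7,8} 4  {3,5,6,7} 3  {3,6,7,8} 4  {4,5,7,8} 6  {4,6,7,8} 6  {5,6,7,8} 8
  5 to go: {1,3,5,6,7} 3  {2,3,5,6,7} 6  {2,4,5,7,8} 10  {2,5,6,7,8} 15  {3,4,6,7,8} 10  {3,5,6,7,8} 15  {4,5,6,7,8} 20
  6 to go: {0,1,3,5,6,7} 3  {1,2,3,5,6,7} 9  {1,3,5,6,7,8} 18  {2,3,5,6,7,8} 36  {2,4,5,6,7,8} 45  {3,4,5,6,7,8} 45
  7 to go: {0,1,2,3,5,6,7} 12  {0,1,3,5,6,7,8} 21  {1,2,3,5,6,7,8} 63  {1,3,4,5,6,7,8} 63  {2,3,4,5,6,7,8} 126
  if 0:b drops first: 252 orders
  if 2:f drops first: 84 orders
  if 4:a drops first: 96 orders
heap linearizations: 432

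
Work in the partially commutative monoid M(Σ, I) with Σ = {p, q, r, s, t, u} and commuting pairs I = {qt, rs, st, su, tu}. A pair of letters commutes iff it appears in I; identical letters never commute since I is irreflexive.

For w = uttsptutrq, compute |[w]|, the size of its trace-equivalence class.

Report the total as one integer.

36

#0=u has no predecessor
#1=t has no predecessor
#2=t depends on [1:t]
#3=s has no predecessor
#4=p depends on [0:u, 2:t, 3:s]
#5=t depends on [4:p]
#6=u depends on [4:p]
#7=t depends on [5:t]
#8=r depends on [6:u, 7:t]
#9=q depends on [8:r]
sources: [0:u, 1:t, 3:s]
N(rest) = Σ N(rest − s) over sources s of rest; N(one piece) = 1:
  size 1 → [9]=1
  size 2 → [8,9]=1
  size 3 → [6,8,9]=1  [7,8,9]=1
  size 4 → [5,7,8,9]=1  [6,7,8,9]=2
  size 5 → [5,6,7,8,9]=3
  size 6 → [4,5,6,7,8,9]=3
  size 7 → [0,4,5,6,7,8,9]=3  [2,4,5,6,7,8,9]=3  [3,4,5,6,7,8,9]=3
  size 8 → [0,2,4,5,6,7,8,9]=6  [0,3,4,5,6,7,8,9]=6  [1,2,4,5,6,7,8,9]=3  [2,3,4,5,6,7,8,9]=6
  first=0(u) contributes 9
  first=1(t) contributes 18
  first=3(s) contributes 9
|[w]| = 36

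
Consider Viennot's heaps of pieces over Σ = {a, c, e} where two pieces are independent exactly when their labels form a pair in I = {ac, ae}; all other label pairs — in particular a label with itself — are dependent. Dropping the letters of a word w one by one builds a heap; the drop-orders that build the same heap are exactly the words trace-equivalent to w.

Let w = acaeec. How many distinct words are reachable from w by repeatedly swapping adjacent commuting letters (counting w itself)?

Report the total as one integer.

piece 0:a — minimal
piece 1:c — minimal
piece 2:a rests on {0:a}
piece 3:e rests on {1:c}
piece 4:e rests on {3:e}
piece 5:c rests on {4:e}
minimal pieces: {0:a, 1:c}
ways to finish when only these pieces remain (= sum over removing one remaining piece with nothing left below it):
  1 left: {2}→1  {5}→1
  2 left: {0,2}→1  {2,5}→2  {4,5}→1
  3 left: {0,2,5}→3  {2,4,5}→3  {3,4,5}→1
  4 left: {0,2,4,5}→6  {1,3,4,5}→1  {2,3,4,5}→4
  placing 0:a first → 5 extensions
  placing 1:c first → 10 extensions
total linear extensions = 15

15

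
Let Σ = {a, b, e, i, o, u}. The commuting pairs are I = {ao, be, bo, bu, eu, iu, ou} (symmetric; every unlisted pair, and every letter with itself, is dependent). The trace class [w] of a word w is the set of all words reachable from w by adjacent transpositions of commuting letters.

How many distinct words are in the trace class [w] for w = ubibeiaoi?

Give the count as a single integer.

0(u) covers ∅
1(b) covers ∅
2(i) covers 1:b
3(b) covers 2:i
4(e) covers 2:i
5(i) covers 3:b, 4:e
6(a) covers 0:u, 5:i
7(o) covers 5:i
8(i) covers 6:a, 7:o
floor of heap: 0:u, 1:b
completions by unplaced set U, small U first (add the entries for U minus each lowest piece of U):
  |U|=1: {8}:1
  |U|=2: {6,8}:1  {7,8}:1
  |U|=3: {0,6,8}:1  {6,7,8}:2
  |U|=4: {0,6,7,8}:3  {5,6,7,8}:2
  |U|=5: {0,5,6,7,8}:5  {3,5,6,7,8}:2  {4,5,6,7,8}:2
  |U|=6: {0,3,5,6,7,8}:7  {0,4,5,6,7,8}:7  {3,4,5,6,7,8}:4
  |U|=7: {0,3,4,5,6,7,8}:18  {2,3,4,5,6,7,8}:4
  start at 0(u): 4
  start at 1(b): 22
sum over floor = 26

26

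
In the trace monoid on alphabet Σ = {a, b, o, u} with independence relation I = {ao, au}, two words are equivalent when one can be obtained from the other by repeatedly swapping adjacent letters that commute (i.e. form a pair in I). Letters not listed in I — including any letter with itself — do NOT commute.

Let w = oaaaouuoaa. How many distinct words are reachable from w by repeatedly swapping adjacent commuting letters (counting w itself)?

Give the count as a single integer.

#0=o has no predecessor
#1=a has no predecessor
#2=a depends on [1:a]
#3=a depends on [2:a]
#4=o depends on [0:o]
#5=u depends on [4:o]
#6=u depends on [5:u]
#7=o depends on [6:u]
#8=a depends on [3:a]
#9=a depends on [8:a]
sources: [0:o, 1:a]
N(rest) = Σ N(rest − s) over sources s of rest; N(one piece) = 1:
  size 1 → [7]=1  [9]=1
  size 2 → [6,7]=1  [7,9]=2  [8,9]=1
  size 3 → [3,8,9]=1  [5,6,7]=1  [6,7,9]=3  [7,8,9]=3
  size 4 → [2,3,8,9]=1  [3,7,8,9]=4  [4,5,6,7]=1  [5,6,7,9]=4  [6,7,8,9]=6
  size 5 → [0,4,5,6,7]=1  [1,2,3,8,9]=1  [2,3,7,8,9]=5  [3,6,7,8,9]=10  [4,5,6,7,9]=5  [5,6,7,8,9]=10
  size 6 → [0,4,5,6,7,9]=6  [1,2,3,7,8,9]=6  [2,3,6,7,8,9]=15  [3,5,6,7,8,9]=20  [4,5,6,7,8,9]=15
  size 7 → [0,4,5,6,7,8,9]=21  [1,2,3,6,7,8,9]=21  [2,3,5,6,7,8,9]=35  [3,4,5,6,7,8,9]=35
  size 8 → [0,3,4,5,6,7,8,9]=56  [1,2,3,5,6,7,8,9]=56  [2,3,4,5,6,7,8,9]=70
  first=0(o) contributes 126
  first=1(a) contributes 126
|[w]| = 252

252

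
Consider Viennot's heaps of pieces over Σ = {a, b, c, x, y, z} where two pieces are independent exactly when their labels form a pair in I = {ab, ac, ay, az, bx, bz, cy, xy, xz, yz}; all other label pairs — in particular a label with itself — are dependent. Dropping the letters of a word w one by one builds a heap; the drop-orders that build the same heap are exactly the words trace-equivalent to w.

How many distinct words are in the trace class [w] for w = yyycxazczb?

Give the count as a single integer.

1120

drop 0:y onto floor
drop 1:y onto {0:y}
drop 2:y onto {1:y}
drop 3:c onto floor
drop 4:x onto {3:c}
drop 5:a onto {4:x}
drop 6:z onto {3:c}
drop 7:c onto {4:x, 6:z}
drop 8:z onto {7:c}
drop 9:b onto {2:y, 7:c}
ground layer = {0:y, 3:c}
drop-orders for the pieces not yet dropped (sum over which currently-grounded one goes next):
  1 to go: {5} 1  {8} 1  {9} 1
  2 to go: {2,9} 1  {5,8} 2  {5,9} 2  {8,9} 2
  3 to go: {1,2,9} 1  {2,5,9} 3  {2,8,9} 3  {5,8,9} 6  {7,8,9} 2
  4 to go: {0,1,2,9} 1  {1,2,5,9} 4  {1,2,8,9} 4  {2,5,8,9} 12  {2,7,8,9} 5  {5,7,8,9} 8  {6,7,8,9} 2
  5 to go: {0,1,2,5,9} 5  {0,1,2,8,9} 5  {1,2,5,8,9} 20  {1,2,7,8,9} 9  {2,5,7,8,9} 25  {2,6,7,8,9} 7  {4,5,7,8,9} 8  {5,6,7,8,9} 10
  6 to go: {0,1,2,5,8,9} 30  {0,1,2,7,8,9} 14  {1,2,5,7,8,9} 54  {1,2,6,7,8,9} 16  {2,4,5,7,8,9} 33  {2,5,6,7,8,9} 42  {4,5,6,7,8,9} 18
  7 to go: {0,1,2,5,7,8,9} 98  {0,1,2,6,7,8,9} 30  {1,2,4,5,7,8,9} 87  {1,2,5,6,7,8,9} 112  {2,4,5,6,7,8,9} 93  {3,4,5,6,7,8,9} 18
  8 to go: {0,1,2,4,5,7,8,9} 185  {0,1,2,5,6,7,8,9} 240  {1,2,4,5,6,7,8,9} 292  {2,3,4,5,6,7,8,9} 111
  if 0:y drops first: 403 orders
  if 3:c drops first: 717 orders
heap linearizations: 1120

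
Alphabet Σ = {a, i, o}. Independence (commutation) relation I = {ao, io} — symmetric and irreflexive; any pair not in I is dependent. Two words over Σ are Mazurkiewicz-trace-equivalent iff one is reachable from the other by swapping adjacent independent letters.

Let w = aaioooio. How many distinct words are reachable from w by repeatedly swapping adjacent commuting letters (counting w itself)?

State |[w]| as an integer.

0(a) covers ∅
1(a) covers 0:a
2(i) covers 1:a
3(o) covers ∅
4(o) covers 3:o
5(o) covers 4:o
6(i) covers 2:i
7(o) covers 5:o
floor of heap: 0:a, 3:o
completions by unplaced set U, small U first (add the entries for U minus each lowest piece of U):
  |U|=1: {6}:1  {7}:1
  |U|=2: {2,6}:1  {5,7}:1  {6,7}:2
  |U|=3: {1,2,6}:1  {2,6,7}:3  {4,5,7}:1  {5,6,7}:3
  |U|=4: {0,1,2,6}:1  {1,2,6,7}:4  {2,5,6,7}:6  {3,4,5,7}:1  {4,5,6,7}:4
  |U|=5: {0,1,2,6,7}:5  {1,2,5,6,7}:10  {2,4,5,6,7}:10  {3,4,5,6,7}:5
  |U|=6: {0,1,2,5,6,7}:15  {1,2,4,5,6,7}:20  {2,3,4,5,6,7}:15
  start at 0(a): 35
  start at 3(o): 35
sum over floor = 70

70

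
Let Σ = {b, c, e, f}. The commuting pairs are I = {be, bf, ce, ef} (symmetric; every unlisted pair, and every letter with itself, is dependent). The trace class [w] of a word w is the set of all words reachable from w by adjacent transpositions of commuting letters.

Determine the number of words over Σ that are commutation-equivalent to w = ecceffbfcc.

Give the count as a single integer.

0(e) covers ∅
1(c) covers ∅
2(c) covers 1:c
3(e) covers 0:e
4(f) covers 2:c
5(f) covers 4:f
6(b) covers 2:c
7(f) covers 5:f
8(c) covers 6:b, 7:f
9(c) covers 8:c
floor of heap: 0:e, 1:c
completions by unplaced set U, small U first (add the entries for U minus each lowest piece of U):
  |U|=1: {3}:1  {9}:1
  |U|=2: {0,3}:1  {3,9}:2  {8,9}:1
  |U|=3: {0,3,9}:3  {3,8,9}:3  {6,8,9}:1  {7,8,9}:1
  |U|=4: {0,3,8,9}:6  {3,6,8,9}:4  {3,7,8,9}:4  {5,7,8,9}:1  {6,7,8,9}:2
  |U|=5: {0,3,6,8,9}:10  {0,3,7,8,9}:10  {3,5,7,8,9}:5  {3,6,7,8,9}:10  {4,5,7,8,9}:1  {5,6,7,8,9}:3
  |U|=6: {0,3,5,7,8,9}:15  {0,3,6,7,8,9}:30  {3,4,5,7,8,9}:6  {3,5,6,7,8,9}:18  {4,5,6,7,8,9}:4
  |U|=7: {0,3,4,5,7,8,9}:21  {0,3,5,6,7,8,9}:63  {2,4,5,6,7,8,9}:4  {3,4,5,6,7,8,9}:28
  |U|=8: {0,3,4,5,6,7,8,9}:112  {1,2,4,5,6,7,8,9}:4  {2,3,4,5,6,7,8,9}:32
  start at 0(e): 36
  start at 1(c): 144
sum over floor = 180

180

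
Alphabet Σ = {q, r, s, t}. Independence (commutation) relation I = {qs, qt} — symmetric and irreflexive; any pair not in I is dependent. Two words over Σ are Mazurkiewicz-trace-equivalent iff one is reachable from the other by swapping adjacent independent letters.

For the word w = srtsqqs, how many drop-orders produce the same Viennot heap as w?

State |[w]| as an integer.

#0=s has no predecessor
#1=r depends on [0:s]
#2=t depends on [1:r]
#3=s depends on [2:t]
#4=q depends on [1:r]
#5=q depends on [4:q]
#6=s depends on [3:s]
sources: [0:s]
N(rest) = Σ N(rest − s) over sources s of rest; N(one piece) = 1:
  size 1 → [5]=1  [6]=1
  size 2 → [3,6]=1  [4,5]=1  [5,6]=2
  size 3 → [2,3,6]=1  [3,5,6]=3  [4,5,6]=3
  size 4 → [2,3,5,6]=4  [3,4,5,6]=6
  size 5 → [2,3,4,5,6]=10
  first=0(s) contributes 10

10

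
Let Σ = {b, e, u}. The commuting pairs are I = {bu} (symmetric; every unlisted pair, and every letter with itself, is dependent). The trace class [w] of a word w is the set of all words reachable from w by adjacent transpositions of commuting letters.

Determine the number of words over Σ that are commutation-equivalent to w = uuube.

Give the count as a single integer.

#0=u has no predecessor
#1=u depends on [0:u]
#2=u depends on [1:u]
#3=b has no predecessor
#4=e depends on [2:u, 3:b]
sources: [0:u, 3:b]
N(rest) = Σ N(rest − s) over sources s of rest; N(one piece) = 1:
  size 1 → [4]=1
  size 2 → [2,4]=1  [3,4]=1
  size 3 → [1,2,4]=1  [2,3,4]=2
  first=0(u) contributes 3
  first=3(b) contributes 1
|[w]| = 4

4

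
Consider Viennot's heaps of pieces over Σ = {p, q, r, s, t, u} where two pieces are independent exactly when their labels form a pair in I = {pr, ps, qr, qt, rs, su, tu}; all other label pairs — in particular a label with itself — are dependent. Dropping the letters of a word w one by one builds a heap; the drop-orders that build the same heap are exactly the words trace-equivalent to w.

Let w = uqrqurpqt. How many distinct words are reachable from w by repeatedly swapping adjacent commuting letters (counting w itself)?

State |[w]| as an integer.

15

drop 0:u onto floor
drop 1:q onto {0:u}
drop 2:r onto {0:u}
drop 3:q onto {1:q}
drop 4:u onto {2:r, 3:q}
drop 5:r onto {4:u}
drop 6:p onto {4:u}
drop 7:q onto {6:p}
drop 8:t onto {5:r, 6:p}
ground layer = {0:u}
drop-orders for the pieces not yet dropped (sum over which currently-grounded one goes next):
  1 to go: {7} 1  {8} 1
  2 to go: {5,8} 1  {7,8} 2
  3 to go: {5,7,8} 3  {6,7,8} 2
  4 to go: {5,6,7,8} 5
  5 to go: {4,5,6,7,8} 5
  6 to go: {2,4,5,6,7,8} 5  {3,4,5,6,7,8} 5
  7 to go: {1,3,4,5,6,7,8} 5  {2,3,4,5,6,7,8} 10
  if 0:u drops first: 15 orders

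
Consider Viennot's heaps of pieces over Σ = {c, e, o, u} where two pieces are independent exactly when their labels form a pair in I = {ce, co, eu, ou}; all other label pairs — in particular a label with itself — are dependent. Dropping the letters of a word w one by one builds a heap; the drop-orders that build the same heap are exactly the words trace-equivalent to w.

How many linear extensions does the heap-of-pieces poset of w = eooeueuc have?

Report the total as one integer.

piece 0:e — minimal
piece 1:o rests on {0:e}
piece 2:o rests on {1:o}
piece 3:e rests on {2:o}
piece 4:u — minimal
piece 5:e rests on {3:e}
piece 6:u rests on {4:u}
piece 7:c rests on {6:u}
minimal pieces: {0:e, 4:u}
ways to finish when only these pieces remain (= sum over removing one remaining piece with nothing left below it):
  1 left: {5}→1  {7}→1
  2 left: {3,5}→1  {5,7}→2  {6,7}→1
  3 left: {2,3,5}→1  {3,5,7}→3  {4,6,7}→1  {5,6,7}→3
  4 left: {1,2,3,5}→1  {2,3,5,7}→4  {3,5,6,7}→6  {4,5,6,7}→4
  5 left: {0,1,2,3,5}→1  {1,2,3,5,7}→5  {2,3,5,6,7}→10  {3,4,5,6,7}→10
  6 left: {0,1,2,3,5,7}→6  {1,2,3,5,6,7}→15  {2,3,4,5,6,7}→20
  placing 0:e first → 35 extensions
  placing 4:u first → 21 extensions
total linear extensions = 56

56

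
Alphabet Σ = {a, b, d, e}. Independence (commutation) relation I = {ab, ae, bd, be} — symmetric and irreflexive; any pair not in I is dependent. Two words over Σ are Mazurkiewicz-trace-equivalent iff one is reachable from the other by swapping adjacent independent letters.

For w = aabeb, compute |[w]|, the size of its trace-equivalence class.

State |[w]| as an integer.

30

0(a) covers ∅
1(a) covers 0:a
2(b) covers ∅
3(e) covers ∅
4(b) covers 2:b
floor of heap: 0:a, 2:b, 3:e
completions by unplaced set U, small U first (add the entries for U minus each lowest piece of U):
  |U|=1: {1}:1  {3}:1  {4}:1
  |U|=2: {0,1}:1  {1,3}:2  {1,4}:2  {2,4}:1  {3,4}:2
  |U|=3: {0,1,3}:3  {0,1,4}:3  {1,2,4}:3  {1,3,4}:6  {2,3,4}:3
  start at 0(a): 12
  start at 2(b): 12
  start at 3(e): 6
sum over floor = 30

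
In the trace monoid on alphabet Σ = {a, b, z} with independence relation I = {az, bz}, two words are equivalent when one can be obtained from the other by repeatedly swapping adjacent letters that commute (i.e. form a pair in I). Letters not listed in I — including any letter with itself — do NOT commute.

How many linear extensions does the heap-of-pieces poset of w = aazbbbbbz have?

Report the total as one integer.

36

#0=a has no predecessor
#1=a depends on [0:a]
#2=z has no predecessor
#3=b depends on [1:a]
#4=b depends on [3:b]
#5=b depends on [4:b]
#6=b depends on [5:b]
#7=b depends on [6:b]
#8=z depends on [2:z]
sources: [0:a, 2:z]
N(rest) = Σ N(rest − s) over sources s of rest; N(one piece) = 1:
  size 1 → [7]=1  [8]=1
  size 2 → [2,8]=1  [6,7]=1  [7,8]=2
  size 3 → [2,7,8]=3  [5,6,7]=1  [6,7,8]=3
  size 4 → [2,6,7,8]=6  [4,5,6,7]=1  [5,6,7,8]=4
  size 5 → [2,5,6,7,8]=10  [3,4,5,6,7]=1  [4,5,6,7,8]=5
  size 6 → [1,3,4,5,6,7]=1  [2,4,5,6,7,8]=15  [3,4,5,6,7,8]=6
  size 7 → [0,1,3,4,5,6,7]=1  [1,3,4,5,6,7,8]=7  [2,3,4,5,6,7,8]=21
  first=0(a) contributes 28
  first=2(z) contributes 8
|[w]| = 36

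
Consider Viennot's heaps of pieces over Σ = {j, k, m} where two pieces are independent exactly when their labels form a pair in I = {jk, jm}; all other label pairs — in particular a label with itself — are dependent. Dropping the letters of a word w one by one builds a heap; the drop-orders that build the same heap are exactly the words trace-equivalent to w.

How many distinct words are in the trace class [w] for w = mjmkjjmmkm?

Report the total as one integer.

#0=m has no predecessor
#1=j has no predecessor
#2=m depends on [0:m]
#3=k depends on [2:m]
#4=j depends on [1:j]
#5=j depends on [4:j]
#6=m depends on [3:k]
#7=m depends on [6:m]
#8=k depends on [7:m]
#9=m depends on [8:k]
sources: [0:m, 1:j]
N(rest) = Σ N(rest − s) over sources s of rest; N(one piece) = 1:
  size 1 → [5]=1  [9]=1
  size 2 → [4,5]=1  [5,9]=2  [8,9]=1
  size 3 → [1,4,5]=1  [4,5,9]=3  [5,8,9]=3  [7,8,9]=1
  size 4 → [1,4,5,9]=4  [4,5,8,9]=6  [5,7,8,9]=4  [6,7,8,9]=1
  size 5 → [1,4,5,8,9]=10  [3,6,7,8,9]=1  [4,5,7,8,9]=10  [5,6,7,8,9]=5
  size 6 → [1,4,5,7,8,9]=20  [2,3,6,7,8,9]=1  [3,5,6,7,8,9]=6  [4,5,6,7,8,9]=15
  size 7 → [0,2,3,6,7,8,9]=1  [1,4,5,6,7,8,9]=35  [2,3,5,6,7,8,9]=7  [3,4,5,6,7,8,9]=21
  size 8 → [0,2,3,5,6,7,8,9]=8  [1,3,4,5,6,7,8,9]=56  [2,3,4,5,6,7,8,9]=28
  first=0(m) contributes 84
  first=1(j) contributes 36
|[w]| = 120

120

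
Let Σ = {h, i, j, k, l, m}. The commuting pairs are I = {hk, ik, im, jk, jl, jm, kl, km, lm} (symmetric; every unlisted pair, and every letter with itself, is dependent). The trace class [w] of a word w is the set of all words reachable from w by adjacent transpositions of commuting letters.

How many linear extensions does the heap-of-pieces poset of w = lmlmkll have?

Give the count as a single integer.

105

drop 0:l onto floor
drop 1:m onto floor
drop 2:l onto {0:l}
drop 3:m onto {1:m}
drop 4:k onto floor
drop 5:l onto {2:l}
drop 6:l onto {5:l}
ground layer = {0:l, 1:m, 4:k}
drop-orders for the pieces not yet dropped (sum over which currently-grounded one goes next):
  1 to go: {3} 1  {4} 1  {6} 1
  2 to go: {1,3} 1  {3,4} 2  {3,6} 2  {4,6} 2  {5,6} 1
  3 to go: {1,3,4} 3  {1,3,6} 3  {2,5,6} 1  {3,4,6} 6  {3,5,6} 3  {4,5,6} 3
  4 to go: {0,2,5,6} 1  {1,3,4,6} 12  {1,3,5,6} 6  {2,3,5,6} 4  {2,4,5,6} 4  {3,4,5,6} 12
  5 to go: {0,2,3,5,6} 5  {0,2,4,5,6} 5  {1,2,3,5,6} 10  {1,3,4,5,6} 30  {2,3,4,5,6} 20
  if 0:l drops first: 60 orders
  if 1:m drops first: 30 orders
  if 4:k drops first: 15 orders
heap linearizations: 105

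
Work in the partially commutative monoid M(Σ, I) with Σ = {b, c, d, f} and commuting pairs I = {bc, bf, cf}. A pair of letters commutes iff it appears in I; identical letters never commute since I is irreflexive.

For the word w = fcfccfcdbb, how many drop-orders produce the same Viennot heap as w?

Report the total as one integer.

35

0(f) covers ∅
1(c) covers ∅
2(f) covers 0:f
3(c) covers 1:c
4(c) covers 3:c
5(f) covers 2:f
6(c) covers 4:c
7(d) covers 5:f, 6:c
8(b) covers 7:d
9(b) covers 8:b
floor of heap: 0:f, 1:c
completions by unplaced set U, small U first (add the entries for U minus each lowest piece of U):
  |U|=1: {9}:1
  |U|=2: {8,9}:1
  |U|=3: {7,8,9}:1
  |U|=4: {5,7,8,9}:1  {6,7,8,9}:1
  |U|=5: {2,5,7,8,9}:1  {4,6,7,8,9}:1  {5,6,7,8,9}:2
  |U|=6: {0,2,5,7,8,9}:1  {2,5,6,7,8,9}:3  {3,4,6,7,8,9}:1  {4,5,6,7,8,9}:3
  |U|=7: {0,2,5,6,7,8,9}:4  {1,3,4,6,7,8,9}:1  {2,4,5,6,7,8,9}:6  {3,4,5,6,7,8,9}:4
  |U|=8: {0,2,4,5,6,7,8,9}:10  {1,3,4,5,6,7,8,9}:5  {2,3,4,5,6,7,8,9}:10
  start at 0(f): 15
  start at 1(c): 20
sum over floor = 35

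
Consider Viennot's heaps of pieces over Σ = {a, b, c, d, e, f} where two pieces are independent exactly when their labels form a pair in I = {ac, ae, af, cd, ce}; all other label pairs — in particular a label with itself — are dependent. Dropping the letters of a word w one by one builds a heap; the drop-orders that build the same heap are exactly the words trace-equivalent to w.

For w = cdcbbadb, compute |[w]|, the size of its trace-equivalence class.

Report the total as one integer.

piece 0:c — minimal
piece 1:d — minimal
piece 2:c rests on {0:c}
piece 3:b rests on {1:d, 2:c}
piece 4:b rests on {3:b}
piece 5:a rests on {4:b}
piece 6:d rests on {5:a}
piece 7:b rests on {6:d}
minimal pieces: {0:c, 1:d}
ways to finish when only these pieces remain (= sum over removing one remaining piece with nothing left below it):
  1 left: {7}→1
  2 left: {6,7}→1
  3 left: {5,6,7}→1
  4 left: {4,5,6,7}→1
  5 left: {3,4,5,6,7}→1
  6 left: {1,3,4,5,6,7}→1  {2,3,4,5,6,7}→1
  placing 0:c first → 2 extensions
  placing 1:d first → 1 extensions
total linear extensions = 3

3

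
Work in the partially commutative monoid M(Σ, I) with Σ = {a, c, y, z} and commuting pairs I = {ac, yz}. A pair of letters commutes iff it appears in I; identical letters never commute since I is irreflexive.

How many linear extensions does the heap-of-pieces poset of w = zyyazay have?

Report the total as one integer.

3

drop 0:z onto floor
drop 1:y onto floor
drop 2:y onto {1:y}
drop 3:a onto {0:z, 2:y}
drop 4:z onto {3:a}
drop 5:a onto {4:z}
drop 6:y onto {5:a}
ground layer = {0:z, 1:y}
drop-orders for the pieces not yet dropped (sum over which currently-grounded one goes next):
  1 to go: {6} 1
  2 to go: {5,6} 1
  3 to go: {4,5,6} 1
  4 to go: {3,4,5,6} 1
  5 to go: {0,3,4,5,6} 1  {2,3,4,5,6} 1
  if 0:z drops first: 1 orders
  if 1:y drops first: 2 orders
heap linearizations: 3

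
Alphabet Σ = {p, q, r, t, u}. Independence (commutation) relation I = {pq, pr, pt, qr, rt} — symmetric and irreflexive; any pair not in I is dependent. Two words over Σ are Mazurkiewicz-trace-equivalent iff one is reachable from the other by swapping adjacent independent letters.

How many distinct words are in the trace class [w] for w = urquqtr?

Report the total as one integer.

0(u) covers ∅
1(r) covers 0:u
2(q) covers 0:u
3(u) covers 1:r, 2:q
4(q) covers 3:u
5(t) covers 4:q
6(r) covers 3:u
floor of heap: 0:u
completions by unplaced set U, small U first (add the entries for U minus each lowest piece of U):
  |U|=1: {5}:1  {6}:1
  |U|=2: {4,5}:1  {5,6}:2
  |U|=3: {4,5,6}:3
  |U|=4: {3,4,5,6}:3
  |U|=5: {1,3,4,5,6}:3  {2,3,4,5,6}:3
  start at 0(u): 6

6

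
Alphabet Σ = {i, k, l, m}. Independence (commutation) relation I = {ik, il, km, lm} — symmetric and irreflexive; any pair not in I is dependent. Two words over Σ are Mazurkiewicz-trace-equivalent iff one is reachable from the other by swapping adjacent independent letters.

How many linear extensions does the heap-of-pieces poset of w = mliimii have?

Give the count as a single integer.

7

#0=m has no predecessor
#1=l has no predecessor
#2=i depends on [0:m]
#3=i depends on [2:i]
#4=m depends on [3:i]
#5=i depends on [4:m]
#6=i depends on [5:i]
sources: [0:m, 1:l]
N(rest) = Σ N(rest − s) over sources s of rest; N(one piece) = 1:
  size 1 → [1]=1  [6]=1
  size 2 → [1,6]=2  [5,6]=1
  size 3 → [1,5,6]=3  [4,5,6]=1
  size 4 → [1,4,5,6]=4  [3,4,5,6]=1
  size 5 → [1,3,4,5,6]=5  [2,3,4,5,6]=1
  first=0(m) contributes 6
  first=1(l) contributes 1
|[w]| = 7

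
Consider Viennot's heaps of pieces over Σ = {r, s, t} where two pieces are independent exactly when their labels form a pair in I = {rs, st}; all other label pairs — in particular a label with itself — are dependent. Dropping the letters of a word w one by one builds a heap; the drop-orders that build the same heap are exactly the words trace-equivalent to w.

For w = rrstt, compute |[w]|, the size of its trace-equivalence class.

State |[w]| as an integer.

#0=r has no predecessor
#1=r depends on [0:r]
#2=s has no predecessor
#3=t depends on [1:r]
#4=t depends on [3:t]
sources: [0:r, 2:s]
N(rest) = Σ N(rest − s) over sources s of rest; N(one piece) = 1:
  size 1 → [2]=1  [4]=1
  size 2 → [2,4]=2  [3,4]=1
  size 3 → [1,3,4]=1  [2,3,4]=3
  first=0(r) contributes 4
  first=2(s) contributes 1
|[w]| = 5

5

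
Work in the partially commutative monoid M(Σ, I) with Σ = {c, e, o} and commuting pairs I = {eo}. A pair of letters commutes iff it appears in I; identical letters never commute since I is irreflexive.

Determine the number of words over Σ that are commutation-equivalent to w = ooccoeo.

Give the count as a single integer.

3

#0=o has no predecessor
#1=o depends on [0:o]
#2=c depends on [1:o]
#3=c depends on [2:c]
#4=o depends on [3:c]
#5=e depends on [3:c]
#6=o depends on [4:o]
sources: [0:o]
N(rest) = Σ N(rest − s) over sources s of rest; N(one piece) = 1:
  size 1 → [5]=1  [6]=1
  size 2 → [4,6]=1  [5,6]=2
  size 3 → [4,5,6]=3
  size 4 → [3,4,5,6]=3
  size 5 → [2,3,4,5,6]=3
  first=0(o) contributes 3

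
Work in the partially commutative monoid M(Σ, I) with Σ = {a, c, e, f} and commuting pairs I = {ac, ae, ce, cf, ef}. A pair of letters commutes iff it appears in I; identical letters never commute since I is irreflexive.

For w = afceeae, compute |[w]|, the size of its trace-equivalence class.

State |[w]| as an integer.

drop 0:a onto floor
drop 1:f onto {0:a}
drop 2:c onto floor
drop 3:e onto floor
drop 4:e onto {3:e}
drop 5:a onto {1:f}
drop 6:e onto {4:e}
ground layer = {0:a, 2:c, 3:e}
drop-orders for the pieces not yet dropped (sum over which currently-grounded one goes next):
  1 to go: {2} 1  {5} 1  {6} 1
  2 to go: {1,5} 1  {2,5} 2  {2,6} 2  {4,6} 1  {5,6} 2
  3 to go: {0,1,5} 1  {1,2,5} 3  {1,5,6} 3  {2,4,6} 3  {2,5,6} 6  {3,4,6} 1  {4,5,6} 3
  4 to go: {0,1,2,5} 4  {0,1,5,6} 4  {1,2,5,6} 12  {1,4,5,6} 6  {2,3,4,6} 4  {2,4,5,6} 12  {3,4,5,6} 4
  5 to go: {0,1,2,5,6} 20  {0,1,4,5,6} 10  {1,2,4,5,6} 30  {1,3,4,5,6} 10  {2,3,4,5,6} 20
  if 0:a drops first: 60 orders
  if 2:c drops first: 20 orders
  if 3:e drops first: 60 orders
heap linearizations: 140

140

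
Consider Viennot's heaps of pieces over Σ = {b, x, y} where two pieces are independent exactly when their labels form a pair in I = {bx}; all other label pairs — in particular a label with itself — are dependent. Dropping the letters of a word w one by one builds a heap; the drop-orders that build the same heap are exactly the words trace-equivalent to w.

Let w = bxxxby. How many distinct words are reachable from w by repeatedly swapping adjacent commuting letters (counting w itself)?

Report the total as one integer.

10

#0=b has no predecessor
#1=x has no predecessor
#2=x depends on [1:x]
#3=x depends on [2:x]
#4=b depends on [0:b]
#5=y depends on [3:x, 4:b]
sources: [0:b, 1:x]
N(rest) = Σ N(rest − s) over sources s of rest; N(one piece) = 1:
  size 1 → [5]=1
  size 2 → [3,5]=1  [4,5]=1
  size 3 → [0,4,5]=1  [2,3,5]=1  [3,4,5]=2
  size 4 → [0,3,4,5]=3  [1,2,3,5]=1  [2,3,4,5]=3
  first=0(b) contributes 4
  first=1(x) contributes 6
|[w]| = 10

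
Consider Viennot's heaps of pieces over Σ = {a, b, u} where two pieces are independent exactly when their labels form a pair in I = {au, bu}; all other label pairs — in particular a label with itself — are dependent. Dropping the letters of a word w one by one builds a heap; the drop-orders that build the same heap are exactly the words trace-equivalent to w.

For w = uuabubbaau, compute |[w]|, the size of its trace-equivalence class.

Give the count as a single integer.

0(u) covers ∅
1(u) covers 0:u
2(a) covers ∅
3(b) covers 2:a
4(u) covers 1:u
5(b) covers 3:b
6(b) covers 5:b
7(a) covers 6:b
8(a) covers 7:a
9(u) covers 4:u
floor of heap: 0:u, 2:a
completions by unplaced set U, small U first (add the entries for U minus each lowest piece of U):
  |U|=1: {8}:1  {9}:1
  |U|=2: {4,9}:1  {7,8}:1  {8,9}:2
  |U|=3: {1,4,9}:1  {4,8,9}:3  {6,7,8}:1  {7,8,9}:3
  |U|=4: {0,1,4,9}:1  {1,4,8,9}:4  {4,7,8,9}:6  {5,6,7,8}:1  {6,7,8,9}:4
  |U|=5: {0,1,4,8,9}:5  {1,4,7,8,9}:10  {3,5,6,7,8}:1  {4,6,7,8,9}:10  {5,6,7,8,9}:5
  |U|=6: {0,1,4,7,8,9}:15  {1,4,6,7,8,9}:20  {2,3,5,6,7,8}:1  {3,5,6,7,8,9}:6  {4,5,6,7,8,9}:15
  |U|=7: {0,1,4,6,7,8,9}:35  {1,4,5,6,7,8,9}:35  {2,3,5,6,7,8,9}:7  {3,4,5,6,7,8,9}:21
  |U|=8: {0,1,4,5,6,7,8,9}:70  {1,3,4,5,6,7,8,9}:56  {2,3,4,5,6,7,8,9}:28
  start at 0(u): 84
  start at 2(a): 126
sum over floor = 210

210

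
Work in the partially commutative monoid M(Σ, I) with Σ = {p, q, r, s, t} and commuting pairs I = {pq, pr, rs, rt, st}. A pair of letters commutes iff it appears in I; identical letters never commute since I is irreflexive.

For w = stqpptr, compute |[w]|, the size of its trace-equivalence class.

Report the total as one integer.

drop 0:s onto floor
drop 1:t onto floor
drop 2:q onto {0:s, 1:t}
drop 3:p onto {0:s, 1:t}
drop 4:p onto {3:p}
drop 5:t onto {2:q, 4:p}
drop 6:r onto {2:q}
ground layer = {0:s, 1:t}
drop-orders for the pieces not yet dropped (sum over which currently-grounded one goes next):
  1 to go: {5} 1  {6} 1
  2 to go: {4,5} 1  {5,6} 2
  3 to go: {2,5,6} 2  {3,4,5} 1  {4,5,6} 3
  4 to go: {2,4,5,6} 5  {3,4,5,6} 4
  5 to go: {2,3,4,5,6} 9
  if 0:s drops first: 9 orders
  if 1:t drops first: 9 orders
heap linearizations: 18

18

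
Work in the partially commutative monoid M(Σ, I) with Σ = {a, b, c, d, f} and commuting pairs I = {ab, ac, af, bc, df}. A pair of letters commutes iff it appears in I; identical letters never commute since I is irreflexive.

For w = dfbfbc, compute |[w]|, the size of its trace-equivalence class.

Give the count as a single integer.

#0=d has no predecessor
#1=f has no predecessor
#2=b depends on [0:d, 1:f]
#3=f depends on [2:b]
#4=b depends on [3:f]
#5=c depends on [3:f]
sources: [0:d, 1:f]
N(rest) = Σ N(rest − s) over sources s of rest; N(one piece) = 1:
  size 1 → [4]=1  [5]=1
  size 2 → [4,5]=2
  size 3 → [3,4,5]=2
  size 4 → [2,3,4,5]=2
  first=0(d) contributes 2
  first=1(f) contributes 2
|[w]| = 4

4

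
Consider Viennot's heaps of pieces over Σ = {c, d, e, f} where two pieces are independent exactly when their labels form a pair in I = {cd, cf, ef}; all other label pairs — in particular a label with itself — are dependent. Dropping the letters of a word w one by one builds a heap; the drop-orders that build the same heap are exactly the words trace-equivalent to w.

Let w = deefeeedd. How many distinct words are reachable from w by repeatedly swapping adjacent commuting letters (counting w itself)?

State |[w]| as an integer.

6

drop 0:d onto floor
drop 1:e onto {0:d}
drop 2:e onto {1:e}
drop 3:f onto {0:d}
drop 4:e onto {2:e}
drop 5:e onto {4:e}
drop 6:e onto {5:e}
drop 7:d onto {3:f, 6:e}
drop 8:d onto {7:d}
ground layer = {0:d}
drop-orders for the pieces not yet dropped (sum over which currently-grounded one goes next):
  1 to go: {8} 1
  2 to go: {7,8} 1
  3 to go: {3,7,8} 1  {6,7,8} 1
  4 to go: {3,6,7,8} 2  {5,6,7,8} 1
  5 to go: {3,5,6,7,8} 3  {4,5,6,7,8} 1
  6 to go: {2,4,5,6,7,8} 1  {3,4,5,6,7,8} 4
  7 to go: {1,2,4,5,6,7,8} 1  {2,3,4,5,6,7,8} 5
  if 0:d drops first: 6 orders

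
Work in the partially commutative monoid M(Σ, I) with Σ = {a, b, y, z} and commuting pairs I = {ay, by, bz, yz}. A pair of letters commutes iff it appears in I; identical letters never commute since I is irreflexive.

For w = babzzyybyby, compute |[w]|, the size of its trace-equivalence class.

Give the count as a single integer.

3300

piece 0:b — minimal
piece 1:a rests on {0:b}
piece 2:b rests on {1:a}
piece 3:z rests on {1:a}
piece 4:z rests on {3:z}
piece 5:y — minimal
piece 6:y rests on {5:y}
piece 7:b rests on {2:b}
piece 8:y rests on {6:y}
piece 9:b rests on {7:b}
piece 10:y rests on {8:y}
minimal pieces: {0:b, 5:y}
ways to finish when only these pieces remain (= sum over removing one remaining piece with nothing left below it):
  1 left: {4}→1  {9}→1  {10}→1
  2 left: {3,4}→1  {4,9}→2  {4,10}→2  {7,9}→1  {8,10}→1  {9,10}→2
  3 left: {2,7,9}→1  {3,4,9}→3  {3,4,10}→3  {4,7,9}→3  {4,8,10}→3  {4,9,10}→6  {6,8,10}→1  {7,9,10}→3  {8,9,10}→3
  4 left: {2,4,7,9}→4  {2,7,9,10}→4  {3,4,7,9}→6  {3,4,8,10}→6  {3,4,9,10}→12  {4,6,8,10}→4  {4,7,9,10}→12  {4,8,9,10}→12  {5,6,8,10}→1  {6,8,9,10}→4  {7,8,9,10}→6
  5 left: {2,3,4,7,9}→10  {2,4,7,9,10}→20  {2,7,8,9,10}→10  {3,4,6,8,10}→10  {3,4,7,9,10}→30  {3,4,8,9,10}→30  {4,5,6,8,10}→5  {4,6,8,9,10}→20  {4,7,8,9,10}→30  {5,6,8,9,10}→5  {6,7,8,9,10}→10
  6 left: {1,2,3,4,7,9}→10  {2,3,4,7,9,10}→60  {2,4,7,8,9,10}→60  {2,6,7,8,9,10}→20  {3,4,5,6,8,10}→15  {3,4,6,8,9,10}→60  {3,4,7,8,9,10}→90  {4,5,6,8,9,10}→30  {4,6,7,8,9,10}→60  {5,6,7,8,9,10}→15
  7 left: {0,1,2,3,4,7,9}→10  {1,2,3,4,7,9,10}→70  {2,3,4,7,8,9,10}→210  {2,4,6,7,8,9,10}→140  {2,5,6,7,8,9,10}→35  {3,4,5,6,8,9,10}→105  {3,4,6,7,8,9,10}→210  {4,5,6,7,8,9,10}→105
  8 left: {0,1,2,3,4,7,9,10}→80  {1,2,3,4,7,8,9,10}→280  {2,3,4,6,7,8,9,10}→560  {2,4,5,6,7,8,9,10}→280  {3,4,5,6,7,8,9,10}→420
  9 left: {0,1,2,3,4,7,8,9,10}→360  {1,2,3,4,6,7,8,9,10}→840  {2,3,4,5,6,7,8,9,10}→1260
  placing 0:b first → 2100 extensions
  placing 5:y first → 1200 extensions
total linear extensions = 3300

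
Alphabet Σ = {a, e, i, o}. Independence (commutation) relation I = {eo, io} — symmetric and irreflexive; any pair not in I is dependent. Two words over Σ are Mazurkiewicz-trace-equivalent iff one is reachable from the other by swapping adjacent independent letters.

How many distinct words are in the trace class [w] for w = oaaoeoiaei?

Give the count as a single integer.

6

0(o) covers ∅
1(a) covers 0:o
2(a) covers 1:a
3(o) covers 2:a
4(e) covers 2:a
5(o) covers 3:o
6(i) covers 4:e
7(a) covers 5:o, 6:i
8(e) covers 7:a
9(i) covers 8:e
floor of heap: 0:o
completions by unplaced set U, small U first (add the entries for U minus each lowest piece of U):
  |U|=1: {9}:1
  |U|=2: {8,9}:1
  |U|=3: {7,8,9}:1
  |U|=4: {5,7,8,9}:1  {6,7,8,9}:1
  |U|=5: {3,5,7,8,9}:1  {4,6,7,8,9}:1  {5,6,7,8,9}:2
  |U|=6: {3,5,6,7,8,9}:3  {4,5,6,7,8,9}:3
  |U|=7: {3,4,5,6,7,8,9}:6
  |U|=8: {2,3,4,5,6,7,8,9}:6
  start at 0(o): 6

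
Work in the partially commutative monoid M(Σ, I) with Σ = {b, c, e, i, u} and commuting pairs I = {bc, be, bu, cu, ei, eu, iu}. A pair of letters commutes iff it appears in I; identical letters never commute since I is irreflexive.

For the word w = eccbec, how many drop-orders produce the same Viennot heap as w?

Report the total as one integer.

#0=e has no predecessor
#1=c depends on [0:e]
#2=c depends on [1:c]
#3=b has no predecessor
#4=e depends on [2:c]
#5=c depends on [4:e]
sources: [0:e, 3:b]
N(rest) = Σ N(rest − s) over sources s of rest; N(one piece) = 1:
  size 1 → [3]=1  [5]=1
  size 2 → [3,5]=2  [4,5]=1
  size 3 → [2,4,5]=1  [3,4,5]=3
  size 4 → [1,2,4,5]=1  [2,3,4,5]=4
  first=0(e) contributes 5
  first=3(b) contributes 1
|[w]| = 6

6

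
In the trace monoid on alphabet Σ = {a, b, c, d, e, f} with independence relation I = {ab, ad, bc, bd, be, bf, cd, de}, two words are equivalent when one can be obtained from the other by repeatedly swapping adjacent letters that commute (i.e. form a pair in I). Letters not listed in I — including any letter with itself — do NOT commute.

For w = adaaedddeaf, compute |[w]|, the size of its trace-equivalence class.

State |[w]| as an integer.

piece 0:a — minimal
piece 1:d — minimal
piece 2:a rests on {0:a}
piece 3:a rests on {2:a}
piece 4:e rests on {3:a}
piece 5:d rests on {1:d}
piece 6:d rests on {5:d}
piece 7:d rests on {6:d}
piece 8:e rests on {4:e}
piece 9:a rests on {8:e}
piece 10:f rests on {7:d, 9:a}
minimal pieces: {0:a, 1:d}
ways to finish when only these pieces remain (= sum over removing one remaining piece with nothing left below it):
  1 left: {10}→1
  2 left: {7,10}→1  {9,10}→1
  3 left: {6,7,10}→1  {7,9,10}→2  {8,9,10}→1
  4 left: {4,8,9,10}→1  {5,6,7,10}→1  {6,7,9,10}→3  {7,8,9,10}→3
  5 left: {1,5,6,7,10}→1  {3,4,8,9,10}→1  {4,7,8,9,10}→4  {5,6,7,9,10}→4  {6,7,8,9,10}→6
  6 left: {1,5,6,7,9,10}→5  {2,3,4,8,9,10}→1  {3,4,7,8,9,10}→5  {4,6,7,8,9,10}→10  {5,6,7,8,9,10}→10
  7 left: {0,2,3,4,8,9,10}→1  {1,5,6,7,8,9,10}→15  {2,3,4,7,8,9,10}→6  {3,4,6,7,8,9,10}→15  {4,5,6,7,8,9,10}→20
  8 left: {0,2,3,4,7,8,9,10}→7  {1,4,5,6,7,8,9,10}→35  {2,3,4,6,7,8,9,10}→21  {3,4,5,6,7,8,9,10}→35
  9 left: {0,2,3,4,6,7,8,9,10}→28  {1,3,4,5,6,7,8,9,10}→70  {2,3,4,5,6,7,8,9,10}→56
  placing 0:a first → 126 extensions
  placing 1:d first → 84 extensions
total linear extensions = 210

210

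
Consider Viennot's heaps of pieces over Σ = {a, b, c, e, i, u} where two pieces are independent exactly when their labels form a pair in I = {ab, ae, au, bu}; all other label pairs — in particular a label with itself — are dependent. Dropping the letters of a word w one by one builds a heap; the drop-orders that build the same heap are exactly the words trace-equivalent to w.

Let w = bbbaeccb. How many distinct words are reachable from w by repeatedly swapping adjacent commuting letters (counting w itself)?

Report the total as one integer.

5

drop 0:b onto floor
drop 1:b onto {0:b}
drop 2:b onto {1:b}
drop 3:a onto floor
drop 4:e onto {2:b}
drop 5:c onto {3:a, 4:e}
drop 6:c onto {5:c}
drop 7:b onto {6:c}
ground layer = {0:b, 3:a}
drop-orders for the pieces not yet dropped (sum over which currently-grounded one goes next):
  1 to go: {7} 1
  2 to go: {6,7} 1
  3 to go: {5,6,7} 1
  4 to go: {3,5,6,7} 1  {4,5,6,7} 1
  5 to go: {2,4,5,6,7} 1  {3,4,5,6,7} 2
  6 to go: {1,2,4,5,6,7} 1  {2,3,4,5,6,7} 3
  if 0:b drops first: 4 orders
  if 3:a drops first: 1 orders
heap linearizations: 5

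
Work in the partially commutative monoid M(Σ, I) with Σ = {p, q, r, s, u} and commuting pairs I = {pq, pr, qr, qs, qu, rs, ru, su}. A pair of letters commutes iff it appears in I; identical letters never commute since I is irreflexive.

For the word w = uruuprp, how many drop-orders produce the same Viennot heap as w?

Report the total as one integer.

21

piece 0:u — minimal
piece 1:r — minimal
piece 2:u rests on {0:u}
piece 3:u rests on {2:u}
piece 4:p rests on {3:u}
piece 5:r rests on {1:r}
piece 6:p rests on {4:p}
minimal pieces: {0:u, 1:r}
ways to finish when only these pieces remain (= sum over removing one remaining piece with nothing left below it):
  1 left: {5}→1  {6}→1
  2 left: {1,5}→1  {4,6}→1  {5,6}→2
  3 left: {1,5,6}→3  {3,4,6}→1  {4,5,6}→3
  4 left: {1,4,5,6}→6  {2,3,4,6}→1  {3,4,5,6}→4
  5 left: {0,2,3,4,6}→1  {1,3,4,5,6}→10  {2,3,4,5,6}→5
  placing 0:u first → 15 extensions
  placing 1:r first → 6 extensions
total linear extensions = 21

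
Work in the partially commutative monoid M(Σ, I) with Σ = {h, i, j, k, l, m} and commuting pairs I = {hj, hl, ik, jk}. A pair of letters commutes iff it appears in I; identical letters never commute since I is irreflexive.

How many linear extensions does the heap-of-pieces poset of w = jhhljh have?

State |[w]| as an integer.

piece 0:j — minimal
piece 1:h — minimal
piece 2:h rests on {1:h}
piece 3:l rests on {0:j}
piece 4:j rests on {3:l}
piece 5:h rests on {2:h}
minimal pieces: {0:j, 1:h}
ways to finish when only these pieces remain (= sum over removing one remaining piece with nothing left below it):
  1 left: {4}→1  {5}→1
  2 left: {2,5}→1  {3,4}→1  {4,5}→2
  3 left: {0,3,4}→1  {1,2,5}→1  {2,4,5}→3  {3,4,5}→3
  4 left: {0,3,4,5}→4  {1,2,4,5}→4  {2,3,4,5}→6
  placing 0:j first → 10 extensions
  placing 1:h first → 10 extensions
total linear extensions = 20

20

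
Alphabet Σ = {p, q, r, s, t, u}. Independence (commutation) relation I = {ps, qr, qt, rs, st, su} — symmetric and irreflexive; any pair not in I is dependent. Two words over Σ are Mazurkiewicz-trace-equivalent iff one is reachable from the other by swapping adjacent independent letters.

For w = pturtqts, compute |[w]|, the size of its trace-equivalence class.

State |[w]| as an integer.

10

drop 0:p onto floor
drop 1:t onto {0:p}
drop 2:u onto {1:t}
drop 3:r onto {2:u}
drop 4:t onto {3:r}
drop 5:q onto {2:u}
drop 6:t onto {4:t}
drop 7:s onto {5:q}
ground layer = {0:p}
drop-orders for the pieces not yet dropped (sum over which currently-grounded one goes next):
  1 to go: {6} 1  {7} 1
  2 to go: {4,6} 1  {5,7} 1  {6,7} 2
  3 to go: {3,4,6} 1  {4,6,7} 3  {5,6,7} 3
  4 to go: {3,4,6,7} 4  {4,5,6,7} 6
  5 to go: {3,4,5,6,7} 10
  6 to go: {2,3,4,5,6,7} 10
  if 0:p drops first: 10 orders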